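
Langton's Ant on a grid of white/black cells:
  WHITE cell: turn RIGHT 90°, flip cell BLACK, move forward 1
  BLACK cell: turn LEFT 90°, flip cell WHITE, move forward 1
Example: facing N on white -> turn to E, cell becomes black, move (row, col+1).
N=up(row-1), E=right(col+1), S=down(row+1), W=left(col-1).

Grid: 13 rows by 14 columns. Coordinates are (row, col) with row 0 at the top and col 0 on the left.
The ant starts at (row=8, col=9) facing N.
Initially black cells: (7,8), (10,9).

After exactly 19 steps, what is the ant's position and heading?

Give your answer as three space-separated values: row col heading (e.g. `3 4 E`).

Answer: 7 7 W

Derivation:
Step 1: on WHITE (8,9): turn R to E, flip to black, move to (8,10). |black|=3
Step 2: on WHITE (8,10): turn R to S, flip to black, move to (9,10). |black|=4
Step 3: on WHITE (9,10): turn R to W, flip to black, move to (9,9). |black|=5
Step 4: on WHITE (9,9): turn R to N, flip to black, move to (8,9). |black|=6
Step 5: on BLACK (8,9): turn L to W, flip to white, move to (8,8). |black|=5
Step 6: on WHITE (8,8): turn R to N, flip to black, move to (7,8). |black|=6
Step 7: on BLACK (7,8): turn L to W, flip to white, move to (7,7). |black|=5
Step 8: on WHITE (7,7): turn R to N, flip to black, move to (6,7). |black|=6
Step 9: on WHITE (6,7): turn R to E, flip to black, move to (6,8). |black|=7
Step 10: on WHITE (6,8): turn R to S, flip to black, move to (7,8). |black|=8
Step 11: on WHITE (7,8): turn R to W, flip to black, move to (7,7). |black|=9
Step 12: on BLACK (7,7): turn L to S, flip to white, move to (8,7). |black|=8
Step 13: on WHITE (8,7): turn R to W, flip to black, move to (8,6). |black|=9
Step 14: on WHITE (8,6): turn R to N, flip to black, move to (7,6). |black|=10
Step 15: on WHITE (7,6): turn R to E, flip to black, move to (7,7). |black|=11
Step 16: on WHITE (7,7): turn R to S, flip to black, move to (8,7). |black|=12
Step 17: on BLACK (8,7): turn L to E, flip to white, move to (8,8). |black|=11
Step 18: on BLACK (8,8): turn L to N, flip to white, move to (7,8). |black|=10
Step 19: on BLACK (7,8): turn L to W, flip to white, move to (7,7). |black|=9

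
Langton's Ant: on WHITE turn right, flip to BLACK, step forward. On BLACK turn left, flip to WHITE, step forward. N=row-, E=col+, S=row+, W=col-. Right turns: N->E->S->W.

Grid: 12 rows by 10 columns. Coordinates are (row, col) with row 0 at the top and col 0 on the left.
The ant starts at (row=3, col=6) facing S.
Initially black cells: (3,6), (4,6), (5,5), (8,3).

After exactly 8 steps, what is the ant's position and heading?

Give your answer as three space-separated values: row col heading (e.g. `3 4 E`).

Step 1: on BLACK (3,6): turn L to E, flip to white, move to (3,7). |black|=3
Step 2: on WHITE (3,7): turn R to S, flip to black, move to (4,7). |black|=4
Step 3: on WHITE (4,7): turn R to W, flip to black, move to (4,6). |black|=5
Step 4: on BLACK (4,6): turn L to S, flip to white, move to (5,6). |black|=4
Step 5: on WHITE (5,6): turn R to W, flip to black, move to (5,5). |black|=5
Step 6: on BLACK (5,5): turn L to S, flip to white, move to (6,5). |black|=4
Step 7: on WHITE (6,5): turn R to W, flip to black, move to (6,4). |black|=5
Step 8: on WHITE (6,4): turn R to N, flip to black, move to (5,4). |black|=6

Answer: 5 4 N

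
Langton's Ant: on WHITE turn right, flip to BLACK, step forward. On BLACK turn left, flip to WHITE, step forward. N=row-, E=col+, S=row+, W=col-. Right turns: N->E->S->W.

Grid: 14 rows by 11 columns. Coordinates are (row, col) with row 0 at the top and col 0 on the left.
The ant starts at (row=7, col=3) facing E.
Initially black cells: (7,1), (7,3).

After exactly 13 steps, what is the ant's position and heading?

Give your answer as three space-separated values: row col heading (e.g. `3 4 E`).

Answer: 8 1 S

Derivation:
Step 1: on BLACK (7,3): turn L to N, flip to white, move to (6,3). |black|=1
Step 2: on WHITE (6,3): turn R to E, flip to black, move to (6,4). |black|=2
Step 3: on WHITE (6,4): turn R to S, flip to black, move to (7,4). |black|=3
Step 4: on WHITE (7,4): turn R to W, flip to black, move to (7,3). |black|=4
Step 5: on WHITE (7,3): turn R to N, flip to black, move to (6,3). |black|=5
Step 6: on BLACK (6,3): turn L to W, flip to white, move to (6,2). |black|=4
Step 7: on WHITE (6,2): turn R to N, flip to black, move to (5,2). |black|=5
Step 8: on WHITE (5,2): turn R to E, flip to black, move to (5,3). |black|=6
Step 9: on WHITE (5,3): turn R to S, flip to black, move to (6,3). |black|=7
Step 10: on WHITE (6,3): turn R to W, flip to black, move to (6,2). |black|=8
Step 11: on BLACK (6,2): turn L to S, flip to white, move to (7,2). |black|=7
Step 12: on WHITE (7,2): turn R to W, flip to black, move to (7,1). |black|=8
Step 13: on BLACK (7,1): turn L to S, flip to white, move to (8,1). |black|=7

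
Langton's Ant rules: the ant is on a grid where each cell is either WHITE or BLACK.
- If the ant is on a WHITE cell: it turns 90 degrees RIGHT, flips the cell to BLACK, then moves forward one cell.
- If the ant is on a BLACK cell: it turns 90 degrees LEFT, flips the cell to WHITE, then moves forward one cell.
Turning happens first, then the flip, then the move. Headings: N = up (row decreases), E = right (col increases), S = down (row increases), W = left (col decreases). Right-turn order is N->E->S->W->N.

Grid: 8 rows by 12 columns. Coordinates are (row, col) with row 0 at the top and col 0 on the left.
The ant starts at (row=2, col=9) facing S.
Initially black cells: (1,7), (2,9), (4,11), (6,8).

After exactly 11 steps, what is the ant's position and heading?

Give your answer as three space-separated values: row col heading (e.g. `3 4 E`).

Step 1: on BLACK (2,9): turn L to E, flip to white, move to (2,10). |black|=3
Step 2: on WHITE (2,10): turn R to S, flip to black, move to (3,10). |black|=4
Step 3: on WHITE (3,10): turn R to W, flip to black, move to (3,9). |black|=5
Step 4: on WHITE (3,9): turn R to N, flip to black, move to (2,9). |black|=6
Step 5: on WHITE (2,9): turn R to E, flip to black, move to (2,10). |black|=7
Step 6: on BLACK (2,10): turn L to N, flip to white, move to (1,10). |black|=6
Step 7: on WHITE (1,10): turn R to E, flip to black, move to (1,11). |black|=7
Step 8: on WHITE (1,11): turn R to S, flip to black, move to (2,11). |black|=8
Step 9: on WHITE (2,11): turn R to W, flip to black, move to (2,10). |black|=9
Step 10: on WHITE (2,10): turn R to N, flip to black, move to (1,10). |black|=10
Step 11: on BLACK (1,10): turn L to W, flip to white, move to (1,9). |black|=9

Answer: 1 9 W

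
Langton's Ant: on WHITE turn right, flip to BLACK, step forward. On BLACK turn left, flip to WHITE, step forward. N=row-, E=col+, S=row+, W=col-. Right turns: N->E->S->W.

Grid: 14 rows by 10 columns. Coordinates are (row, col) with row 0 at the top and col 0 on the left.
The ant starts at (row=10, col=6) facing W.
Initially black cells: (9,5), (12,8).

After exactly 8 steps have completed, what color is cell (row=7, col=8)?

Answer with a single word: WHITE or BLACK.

Answer: WHITE

Derivation:
Step 1: on WHITE (10,6): turn R to N, flip to black, move to (9,6). |black|=3
Step 2: on WHITE (9,6): turn R to E, flip to black, move to (9,7). |black|=4
Step 3: on WHITE (9,7): turn R to S, flip to black, move to (10,7). |black|=5
Step 4: on WHITE (10,7): turn R to W, flip to black, move to (10,6). |black|=6
Step 5: on BLACK (10,6): turn L to S, flip to white, move to (11,6). |black|=5
Step 6: on WHITE (11,6): turn R to W, flip to black, move to (11,5). |black|=6
Step 7: on WHITE (11,5): turn R to N, flip to black, move to (10,5). |black|=7
Step 8: on WHITE (10,5): turn R to E, flip to black, move to (10,6). |black|=8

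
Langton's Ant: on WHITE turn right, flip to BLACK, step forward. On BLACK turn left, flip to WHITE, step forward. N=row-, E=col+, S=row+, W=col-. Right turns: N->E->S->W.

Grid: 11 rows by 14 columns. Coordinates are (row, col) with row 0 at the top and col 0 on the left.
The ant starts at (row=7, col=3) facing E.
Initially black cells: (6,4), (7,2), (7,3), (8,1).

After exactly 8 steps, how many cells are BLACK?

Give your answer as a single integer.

Step 1: on BLACK (7,3): turn L to N, flip to white, move to (6,3). |black|=3
Step 2: on WHITE (6,3): turn R to E, flip to black, move to (6,4). |black|=4
Step 3: on BLACK (6,4): turn L to N, flip to white, move to (5,4). |black|=3
Step 4: on WHITE (5,4): turn R to E, flip to black, move to (5,5). |black|=4
Step 5: on WHITE (5,5): turn R to S, flip to black, move to (6,5). |black|=5
Step 6: on WHITE (6,5): turn R to W, flip to black, move to (6,4). |black|=6
Step 7: on WHITE (6,4): turn R to N, flip to black, move to (5,4). |black|=7
Step 8: on BLACK (5,4): turn L to W, flip to white, move to (5,3). |black|=6

Answer: 6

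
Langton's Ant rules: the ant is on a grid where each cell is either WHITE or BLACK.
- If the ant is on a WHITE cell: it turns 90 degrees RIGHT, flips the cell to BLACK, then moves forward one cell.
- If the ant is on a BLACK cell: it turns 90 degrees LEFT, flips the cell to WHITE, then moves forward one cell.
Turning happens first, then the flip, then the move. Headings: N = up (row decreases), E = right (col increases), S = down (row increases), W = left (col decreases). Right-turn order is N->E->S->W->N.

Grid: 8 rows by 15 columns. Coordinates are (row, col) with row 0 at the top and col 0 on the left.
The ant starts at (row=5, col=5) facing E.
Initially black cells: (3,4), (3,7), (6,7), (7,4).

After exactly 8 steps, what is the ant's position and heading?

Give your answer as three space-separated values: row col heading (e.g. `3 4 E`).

Step 1: on WHITE (5,5): turn R to S, flip to black, move to (6,5). |black|=5
Step 2: on WHITE (6,5): turn R to W, flip to black, move to (6,4). |black|=6
Step 3: on WHITE (6,4): turn R to N, flip to black, move to (5,4). |black|=7
Step 4: on WHITE (5,4): turn R to E, flip to black, move to (5,5). |black|=8
Step 5: on BLACK (5,5): turn L to N, flip to white, move to (4,5). |black|=7
Step 6: on WHITE (4,5): turn R to E, flip to black, move to (4,6). |black|=8
Step 7: on WHITE (4,6): turn R to S, flip to black, move to (5,6). |black|=9
Step 8: on WHITE (5,6): turn R to W, flip to black, move to (5,5). |black|=10

Answer: 5 5 W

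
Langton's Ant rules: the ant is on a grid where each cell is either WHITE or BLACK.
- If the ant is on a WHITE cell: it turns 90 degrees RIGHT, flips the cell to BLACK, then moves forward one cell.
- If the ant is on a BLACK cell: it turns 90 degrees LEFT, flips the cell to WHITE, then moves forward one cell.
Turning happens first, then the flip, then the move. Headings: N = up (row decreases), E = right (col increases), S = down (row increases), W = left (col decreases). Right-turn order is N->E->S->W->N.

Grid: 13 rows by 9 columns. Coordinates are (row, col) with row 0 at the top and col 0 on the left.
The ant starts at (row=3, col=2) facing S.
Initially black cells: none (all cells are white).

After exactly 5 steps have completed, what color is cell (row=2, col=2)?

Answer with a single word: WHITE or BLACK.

Step 1: on WHITE (3,2): turn R to W, flip to black, move to (3,1). |black|=1
Step 2: on WHITE (3,1): turn R to N, flip to black, move to (2,1). |black|=2
Step 3: on WHITE (2,1): turn R to E, flip to black, move to (2,2). |black|=3
Step 4: on WHITE (2,2): turn R to S, flip to black, move to (3,2). |black|=4
Step 5: on BLACK (3,2): turn L to E, flip to white, move to (3,3). |black|=3

Answer: BLACK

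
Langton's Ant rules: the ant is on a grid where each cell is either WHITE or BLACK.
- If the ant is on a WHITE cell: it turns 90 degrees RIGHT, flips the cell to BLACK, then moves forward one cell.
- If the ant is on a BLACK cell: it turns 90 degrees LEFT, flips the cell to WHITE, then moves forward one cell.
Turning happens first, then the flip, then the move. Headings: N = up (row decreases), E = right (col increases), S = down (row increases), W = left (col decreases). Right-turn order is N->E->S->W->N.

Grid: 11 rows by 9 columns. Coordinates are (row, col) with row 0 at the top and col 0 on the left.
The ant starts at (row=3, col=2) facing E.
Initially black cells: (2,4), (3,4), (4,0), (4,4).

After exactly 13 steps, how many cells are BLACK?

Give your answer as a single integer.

Answer: 13

Derivation:
Step 1: on WHITE (3,2): turn R to S, flip to black, move to (4,2). |black|=5
Step 2: on WHITE (4,2): turn R to W, flip to black, move to (4,1). |black|=6
Step 3: on WHITE (4,1): turn R to N, flip to black, move to (3,1). |black|=7
Step 4: on WHITE (3,1): turn R to E, flip to black, move to (3,2). |black|=8
Step 5: on BLACK (3,2): turn L to N, flip to white, move to (2,2). |black|=7
Step 6: on WHITE (2,2): turn R to E, flip to black, move to (2,3). |black|=8
Step 7: on WHITE (2,3): turn R to S, flip to black, move to (3,3). |black|=9
Step 8: on WHITE (3,3): turn R to W, flip to black, move to (3,2). |black|=10
Step 9: on WHITE (3,2): turn R to N, flip to black, move to (2,2). |black|=11
Step 10: on BLACK (2,2): turn L to W, flip to white, move to (2,1). |black|=10
Step 11: on WHITE (2,1): turn R to N, flip to black, move to (1,1). |black|=11
Step 12: on WHITE (1,1): turn R to E, flip to black, move to (1,2). |black|=12
Step 13: on WHITE (1,2): turn R to S, flip to black, move to (2,2). |black|=13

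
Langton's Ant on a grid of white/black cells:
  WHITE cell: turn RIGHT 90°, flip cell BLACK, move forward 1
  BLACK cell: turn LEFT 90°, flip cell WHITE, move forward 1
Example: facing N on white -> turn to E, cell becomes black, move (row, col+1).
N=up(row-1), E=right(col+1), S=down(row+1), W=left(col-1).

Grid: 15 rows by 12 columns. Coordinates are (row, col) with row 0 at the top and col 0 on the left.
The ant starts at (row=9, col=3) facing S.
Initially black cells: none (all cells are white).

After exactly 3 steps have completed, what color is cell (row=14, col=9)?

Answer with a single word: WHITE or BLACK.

Answer: WHITE

Derivation:
Step 1: on WHITE (9,3): turn R to W, flip to black, move to (9,2). |black|=1
Step 2: on WHITE (9,2): turn R to N, flip to black, move to (8,2). |black|=2
Step 3: on WHITE (8,2): turn R to E, flip to black, move to (8,3). |black|=3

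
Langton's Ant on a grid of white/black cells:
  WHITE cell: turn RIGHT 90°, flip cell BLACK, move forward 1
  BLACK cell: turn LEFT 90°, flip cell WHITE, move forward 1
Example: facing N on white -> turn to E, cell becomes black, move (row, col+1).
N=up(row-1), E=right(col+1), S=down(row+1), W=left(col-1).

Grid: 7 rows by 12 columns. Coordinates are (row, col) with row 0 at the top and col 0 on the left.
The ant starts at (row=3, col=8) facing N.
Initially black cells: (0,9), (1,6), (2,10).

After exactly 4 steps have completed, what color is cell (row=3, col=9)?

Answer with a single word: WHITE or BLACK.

Step 1: on WHITE (3,8): turn R to E, flip to black, move to (3,9). |black|=4
Step 2: on WHITE (3,9): turn R to S, flip to black, move to (4,9). |black|=5
Step 3: on WHITE (4,9): turn R to W, flip to black, move to (4,8). |black|=6
Step 4: on WHITE (4,8): turn R to N, flip to black, move to (3,8). |black|=7

Answer: BLACK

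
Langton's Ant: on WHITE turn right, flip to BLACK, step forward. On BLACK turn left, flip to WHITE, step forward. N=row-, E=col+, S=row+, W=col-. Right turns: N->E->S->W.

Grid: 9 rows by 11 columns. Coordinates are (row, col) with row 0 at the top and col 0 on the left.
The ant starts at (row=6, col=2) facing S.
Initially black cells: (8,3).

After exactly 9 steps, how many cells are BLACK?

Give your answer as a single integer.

Answer: 8

Derivation:
Step 1: on WHITE (6,2): turn R to W, flip to black, move to (6,1). |black|=2
Step 2: on WHITE (6,1): turn R to N, flip to black, move to (5,1). |black|=3
Step 3: on WHITE (5,1): turn R to E, flip to black, move to (5,2). |black|=4
Step 4: on WHITE (5,2): turn R to S, flip to black, move to (6,2). |black|=5
Step 5: on BLACK (6,2): turn L to E, flip to white, move to (6,3). |black|=4
Step 6: on WHITE (6,3): turn R to S, flip to black, move to (7,3). |black|=5
Step 7: on WHITE (7,3): turn R to W, flip to black, move to (7,2). |black|=6
Step 8: on WHITE (7,2): turn R to N, flip to black, move to (6,2). |black|=7
Step 9: on WHITE (6,2): turn R to E, flip to black, move to (6,3). |black|=8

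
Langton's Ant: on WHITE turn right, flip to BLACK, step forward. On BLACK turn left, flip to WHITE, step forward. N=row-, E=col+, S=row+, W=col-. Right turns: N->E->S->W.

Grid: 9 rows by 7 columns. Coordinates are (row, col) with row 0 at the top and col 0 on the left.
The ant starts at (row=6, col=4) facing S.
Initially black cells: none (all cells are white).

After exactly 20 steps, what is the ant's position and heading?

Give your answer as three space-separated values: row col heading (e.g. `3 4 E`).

Answer: 4 6 N

Derivation:
Step 1: on WHITE (6,4): turn R to W, flip to black, move to (6,3). |black|=1
Step 2: on WHITE (6,3): turn R to N, flip to black, move to (5,3). |black|=2
Step 3: on WHITE (5,3): turn R to E, flip to black, move to (5,4). |black|=3
Step 4: on WHITE (5,4): turn R to S, flip to black, move to (6,4). |black|=4
Step 5: on BLACK (6,4): turn L to E, flip to white, move to (6,5). |black|=3
Step 6: on WHITE (6,5): turn R to S, flip to black, move to (7,5). |black|=4
Step 7: on WHITE (7,5): turn R to W, flip to black, move to (7,4). |black|=5
Step 8: on WHITE (7,4): turn R to N, flip to black, move to (6,4). |black|=6
Step 9: on WHITE (6,4): turn R to E, flip to black, move to (6,5). |black|=7
Step 10: on BLACK (6,5): turn L to N, flip to white, move to (5,5). |black|=6
Step 11: on WHITE (5,5): turn R to E, flip to black, move to (5,6). |black|=7
Step 12: on WHITE (5,6): turn R to S, flip to black, move to (6,6). |black|=8
Step 13: on WHITE (6,6): turn R to W, flip to black, move to (6,5). |black|=9
Step 14: on WHITE (6,5): turn R to N, flip to black, move to (5,5). |black|=10
Step 15: on BLACK (5,5): turn L to W, flip to white, move to (5,4). |black|=9
Step 16: on BLACK (5,4): turn L to S, flip to white, move to (6,4). |black|=8
Step 17: on BLACK (6,4): turn L to E, flip to white, move to (6,5). |black|=7
Step 18: on BLACK (6,5): turn L to N, flip to white, move to (5,5). |black|=6
Step 19: on WHITE (5,5): turn R to E, flip to black, move to (5,6). |black|=7
Step 20: on BLACK (5,6): turn L to N, flip to white, move to (4,6). |black|=6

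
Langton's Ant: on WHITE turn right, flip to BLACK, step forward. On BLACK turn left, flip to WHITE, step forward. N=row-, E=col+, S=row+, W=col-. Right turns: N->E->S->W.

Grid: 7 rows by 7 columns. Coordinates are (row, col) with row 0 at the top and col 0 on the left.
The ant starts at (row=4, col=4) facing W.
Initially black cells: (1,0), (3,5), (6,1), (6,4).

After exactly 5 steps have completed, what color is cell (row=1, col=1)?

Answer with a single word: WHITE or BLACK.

Answer: WHITE

Derivation:
Step 1: on WHITE (4,4): turn R to N, flip to black, move to (3,4). |black|=5
Step 2: on WHITE (3,4): turn R to E, flip to black, move to (3,5). |black|=6
Step 3: on BLACK (3,5): turn L to N, flip to white, move to (2,5). |black|=5
Step 4: on WHITE (2,5): turn R to E, flip to black, move to (2,6). |black|=6
Step 5: on WHITE (2,6): turn R to S, flip to black, move to (3,6). |black|=7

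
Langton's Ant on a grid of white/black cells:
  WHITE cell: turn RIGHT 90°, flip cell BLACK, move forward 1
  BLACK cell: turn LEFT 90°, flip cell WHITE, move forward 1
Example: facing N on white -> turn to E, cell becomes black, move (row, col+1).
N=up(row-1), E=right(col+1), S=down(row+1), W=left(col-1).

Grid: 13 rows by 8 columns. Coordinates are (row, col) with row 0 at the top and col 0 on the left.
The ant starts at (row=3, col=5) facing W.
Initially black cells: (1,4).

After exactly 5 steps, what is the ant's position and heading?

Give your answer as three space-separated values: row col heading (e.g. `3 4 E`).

Step 1: on WHITE (3,5): turn R to N, flip to black, move to (2,5). |black|=2
Step 2: on WHITE (2,5): turn R to E, flip to black, move to (2,6). |black|=3
Step 3: on WHITE (2,6): turn R to S, flip to black, move to (3,6). |black|=4
Step 4: on WHITE (3,6): turn R to W, flip to black, move to (3,5). |black|=5
Step 5: on BLACK (3,5): turn L to S, flip to white, move to (4,5). |black|=4

Answer: 4 5 S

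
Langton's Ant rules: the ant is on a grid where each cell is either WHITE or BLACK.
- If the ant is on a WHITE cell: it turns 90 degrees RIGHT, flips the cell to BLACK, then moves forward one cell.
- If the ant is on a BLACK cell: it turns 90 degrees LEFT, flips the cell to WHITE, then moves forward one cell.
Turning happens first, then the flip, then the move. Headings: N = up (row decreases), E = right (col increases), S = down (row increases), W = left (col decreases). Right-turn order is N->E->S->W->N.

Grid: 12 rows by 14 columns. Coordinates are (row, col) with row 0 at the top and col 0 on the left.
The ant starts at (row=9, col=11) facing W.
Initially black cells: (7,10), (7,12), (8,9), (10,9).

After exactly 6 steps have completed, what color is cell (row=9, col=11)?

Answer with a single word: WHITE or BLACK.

Step 1: on WHITE (9,11): turn R to N, flip to black, move to (8,11). |black|=5
Step 2: on WHITE (8,11): turn R to E, flip to black, move to (8,12). |black|=6
Step 3: on WHITE (8,12): turn R to S, flip to black, move to (9,12). |black|=7
Step 4: on WHITE (9,12): turn R to W, flip to black, move to (9,11). |black|=8
Step 5: on BLACK (9,11): turn L to S, flip to white, move to (10,11). |black|=7
Step 6: on WHITE (10,11): turn R to W, flip to black, move to (10,10). |black|=8

Answer: WHITE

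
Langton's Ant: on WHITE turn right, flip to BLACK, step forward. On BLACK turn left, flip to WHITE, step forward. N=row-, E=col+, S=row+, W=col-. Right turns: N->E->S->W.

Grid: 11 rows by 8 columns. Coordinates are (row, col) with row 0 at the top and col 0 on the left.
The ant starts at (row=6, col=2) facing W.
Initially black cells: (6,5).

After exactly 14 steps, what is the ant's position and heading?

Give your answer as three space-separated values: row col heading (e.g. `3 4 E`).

Step 1: on WHITE (6,2): turn R to N, flip to black, move to (5,2). |black|=2
Step 2: on WHITE (5,2): turn R to E, flip to black, move to (5,3). |black|=3
Step 3: on WHITE (5,3): turn R to S, flip to black, move to (6,3). |black|=4
Step 4: on WHITE (6,3): turn R to W, flip to black, move to (6,2). |black|=5
Step 5: on BLACK (6,2): turn L to S, flip to white, move to (7,2). |black|=4
Step 6: on WHITE (7,2): turn R to W, flip to black, move to (7,1). |black|=5
Step 7: on WHITE (7,1): turn R to N, flip to black, move to (6,1). |black|=6
Step 8: on WHITE (6,1): turn R to E, flip to black, move to (6,2). |black|=7
Step 9: on WHITE (6,2): turn R to S, flip to black, move to (7,2). |black|=8
Step 10: on BLACK (7,2): turn L to E, flip to white, move to (7,3). |black|=7
Step 11: on WHITE (7,3): turn R to S, flip to black, move to (8,3). |black|=8
Step 12: on WHITE (8,3): turn R to W, flip to black, move to (8,2). |black|=9
Step 13: on WHITE (8,2): turn R to N, flip to black, move to (7,2). |black|=10
Step 14: on WHITE (7,2): turn R to E, flip to black, move to (7,3). |black|=11

Answer: 7 3 E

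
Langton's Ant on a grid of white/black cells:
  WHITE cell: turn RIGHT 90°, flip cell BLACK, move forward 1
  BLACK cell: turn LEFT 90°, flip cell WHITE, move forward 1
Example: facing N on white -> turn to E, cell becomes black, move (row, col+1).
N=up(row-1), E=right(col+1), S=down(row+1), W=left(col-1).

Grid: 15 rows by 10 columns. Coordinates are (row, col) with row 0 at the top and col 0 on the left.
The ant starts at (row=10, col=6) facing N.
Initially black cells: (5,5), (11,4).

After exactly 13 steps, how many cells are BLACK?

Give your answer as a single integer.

Answer: 9

Derivation:
Step 1: on WHITE (10,6): turn R to E, flip to black, move to (10,7). |black|=3
Step 2: on WHITE (10,7): turn R to S, flip to black, move to (11,7). |black|=4
Step 3: on WHITE (11,7): turn R to W, flip to black, move to (11,6). |black|=5
Step 4: on WHITE (11,6): turn R to N, flip to black, move to (10,6). |black|=6
Step 5: on BLACK (10,6): turn L to W, flip to white, move to (10,5). |black|=5
Step 6: on WHITE (10,5): turn R to N, flip to black, move to (9,5). |black|=6
Step 7: on WHITE (9,5): turn R to E, flip to black, move to (9,6). |black|=7
Step 8: on WHITE (9,6): turn R to S, flip to black, move to (10,6). |black|=8
Step 9: on WHITE (10,6): turn R to W, flip to black, move to (10,5). |black|=9
Step 10: on BLACK (10,5): turn L to S, flip to white, move to (11,5). |black|=8
Step 11: on WHITE (11,5): turn R to W, flip to black, move to (11,4). |black|=9
Step 12: on BLACK (11,4): turn L to S, flip to white, move to (12,4). |black|=8
Step 13: on WHITE (12,4): turn R to W, flip to black, move to (12,3). |black|=9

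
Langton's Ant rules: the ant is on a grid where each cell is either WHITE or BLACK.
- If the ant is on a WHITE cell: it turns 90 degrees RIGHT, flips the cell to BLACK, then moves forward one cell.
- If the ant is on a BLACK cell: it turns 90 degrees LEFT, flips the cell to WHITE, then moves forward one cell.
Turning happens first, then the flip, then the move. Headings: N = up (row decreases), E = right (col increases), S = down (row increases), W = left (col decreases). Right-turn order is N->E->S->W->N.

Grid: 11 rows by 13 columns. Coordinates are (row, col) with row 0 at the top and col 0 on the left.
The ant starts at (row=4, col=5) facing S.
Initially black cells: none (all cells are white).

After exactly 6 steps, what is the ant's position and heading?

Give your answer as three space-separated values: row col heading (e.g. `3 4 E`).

Step 1: on WHITE (4,5): turn R to W, flip to black, move to (4,4). |black|=1
Step 2: on WHITE (4,4): turn R to N, flip to black, move to (3,4). |black|=2
Step 3: on WHITE (3,4): turn R to E, flip to black, move to (3,5). |black|=3
Step 4: on WHITE (3,5): turn R to S, flip to black, move to (4,5). |black|=4
Step 5: on BLACK (4,5): turn L to E, flip to white, move to (4,6). |black|=3
Step 6: on WHITE (4,6): turn R to S, flip to black, move to (5,6). |black|=4

Answer: 5 6 S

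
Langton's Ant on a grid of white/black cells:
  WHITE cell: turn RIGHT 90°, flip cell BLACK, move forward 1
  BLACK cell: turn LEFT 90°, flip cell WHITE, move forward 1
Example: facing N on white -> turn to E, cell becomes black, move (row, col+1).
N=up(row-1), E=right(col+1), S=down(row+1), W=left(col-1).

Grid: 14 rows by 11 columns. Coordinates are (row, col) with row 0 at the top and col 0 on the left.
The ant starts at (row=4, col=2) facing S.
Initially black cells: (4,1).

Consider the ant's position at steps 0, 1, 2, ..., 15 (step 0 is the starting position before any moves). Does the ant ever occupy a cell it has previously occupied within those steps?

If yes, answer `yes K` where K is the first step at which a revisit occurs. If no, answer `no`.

Answer: yes 5

Derivation:
Step 1: on WHITE (4,2): turn R to W, flip to black, move to (4,1). |black|=2 — new cell
Step 2: on BLACK (4,1): turn L to S, flip to white, move to (5,1). |black|=1 — new cell
Step 3: on WHITE (5,1): turn R to W, flip to black, move to (5,0). |black|=2 — new cell
Step 4: on WHITE (5,0): turn R to N, flip to black, move to (4,0). |black|=3 — new cell
Step 5: on WHITE (4,0): turn R to E, flip to black, move to (4,1). |black|=4 — REVISIT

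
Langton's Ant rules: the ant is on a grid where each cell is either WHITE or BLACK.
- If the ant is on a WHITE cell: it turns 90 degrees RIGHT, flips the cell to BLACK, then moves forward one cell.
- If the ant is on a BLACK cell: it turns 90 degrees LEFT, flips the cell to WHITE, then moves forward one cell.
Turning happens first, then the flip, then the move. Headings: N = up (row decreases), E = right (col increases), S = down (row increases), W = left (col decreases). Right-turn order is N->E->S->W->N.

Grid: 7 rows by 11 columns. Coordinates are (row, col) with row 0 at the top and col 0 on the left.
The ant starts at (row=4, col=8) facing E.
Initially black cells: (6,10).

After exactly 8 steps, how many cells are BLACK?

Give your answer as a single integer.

Answer: 7

Derivation:
Step 1: on WHITE (4,8): turn R to S, flip to black, move to (5,8). |black|=2
Step 2: on WHITE (5,8): turn R to W, flip to black, move to (5,7). |black|=3
Step 3: on WHITE (5,7): turn R to N, flip to black, move to (4,7). |black|=4
Step 4: on WHITE (4,7): turn R to E, flip to black, move to (4,8). |black|=5
Step 5: on BLACK (4,8): turn L to N, flip to white, move to (3,8). |black|=4
Step 6: on WHITE (3,8): turn R to E, flip to black, move to (3,9). |black|=5
Step 7: on WHITE (3,9): turn R to S, flip to black, move to (4,9). |black|=6
Step 8: on WHITE (4,9): turn R to W, flip to black, move to (4,8). |black|=7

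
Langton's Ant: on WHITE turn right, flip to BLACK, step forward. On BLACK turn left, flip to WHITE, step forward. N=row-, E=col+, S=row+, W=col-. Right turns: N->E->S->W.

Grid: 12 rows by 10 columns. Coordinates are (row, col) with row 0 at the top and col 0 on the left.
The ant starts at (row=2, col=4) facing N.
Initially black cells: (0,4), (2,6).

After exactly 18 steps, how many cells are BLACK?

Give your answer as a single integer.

Answer: 8

Derivation:
Step 1: on WHITE (2,4): turn R to E, flip to black, move to (2,5). |black|=3
Step 2: on WHITE (2,5): turn R to S, flip to black, move to (3,5). |black|=4
Step 3: on WHITE (3,5): turn R to W, flip to black, move to (3,4). |black|=5
Step 4: on WHITE (3,4): turn R to N, flip to black, move to (2,4). |black|=6
Step 5: on BLACK (2,4): turn L to W, flip to white, move to (2,3). |black|=5
Step 6: on WHITE (2,3): turn R to N, flip to black, move to (1,3). |black|=6
Step 7: on WHITE (1,3): turn R to E, flip to black, move to (1,4). |black|=7
Step 8: on WHITE (1,4): turn R to S, flip to black, move to (2,4). |black|=8
Step 9: on WHITE (2,4): turn R to W, flip to black, move to (2,3). |black|=9
Step 10: on BLACK (2,3): turn L to S, flip to white, move to (3,3). |black|=8
Step 11: on WHITE (3,3): turn R to W, flip to black, move to (3,2). |black|=9
Step 12: on WHITE (3,2): turn R to N, flip to black, move to (2,2). |black|=10
Step 13: on WHITE (2,2): turn R to E, flip to black, move to (2,3). |black|=11
Step 14: on WHITE (2,3): turn R to S, flip to black, move to (3,3). |black|=12
Step 15: on BLACK (3,3): turn L to E, flip to white, move to (3,4). |black|=11
Step 16: on BLACK (3,4): turn L to N, flip to white, move to (2,4). |black|=10
Step 17: on BLACK (2,4): turn L to W, flip to white, move to (2,3). |black|=9
Step 18: on BLACK (2,3): turn L to S, flip to white, move to (3,3). |black|=8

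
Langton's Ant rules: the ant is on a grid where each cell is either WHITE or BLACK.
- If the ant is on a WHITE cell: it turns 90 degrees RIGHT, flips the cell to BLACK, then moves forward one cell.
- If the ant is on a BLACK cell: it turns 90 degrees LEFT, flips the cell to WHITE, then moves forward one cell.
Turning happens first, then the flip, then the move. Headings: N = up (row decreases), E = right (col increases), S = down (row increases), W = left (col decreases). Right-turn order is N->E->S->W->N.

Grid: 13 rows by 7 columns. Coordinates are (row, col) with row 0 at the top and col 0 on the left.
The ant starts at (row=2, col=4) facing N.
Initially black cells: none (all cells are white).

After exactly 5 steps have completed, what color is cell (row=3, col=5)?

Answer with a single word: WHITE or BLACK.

Answer: BLACK

Derivation:
Step 1: on WHITE (2,4): turn R to E, flip to black, move to (2,5). |black|=1
Step 2: on WHITE (2,5): turn R to S, flip to black, move to (3,5). |black|=2
Step 3: on WHITE (3,5): turn R to W, flip to black, move to (3,4). |black|=3
Step 4: on WHITE (3,4): turn R to N, flip to black, move to (2,4). |black|=4
Step 5: on BLACK (2,4): turn L to W, flip to white, move to (2,3). |black|=3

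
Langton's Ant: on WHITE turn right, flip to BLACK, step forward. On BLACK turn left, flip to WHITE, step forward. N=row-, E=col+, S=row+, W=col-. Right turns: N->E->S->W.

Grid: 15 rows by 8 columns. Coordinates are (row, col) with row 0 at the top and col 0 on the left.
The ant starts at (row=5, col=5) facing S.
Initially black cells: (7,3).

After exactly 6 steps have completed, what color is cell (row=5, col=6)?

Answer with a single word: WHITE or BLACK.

Answer: BLACK

Derivation:
Step 1: on WHITE (5,5): turn R to W, flip to black, move to (5,4). |black|=2
Step 2: on WHITE (5,4): turn R to N, flip to black, move to (4,4). |black|=3
Step 3: on WHITE (4,4): turn R to E, flip to black, move to (4,5). |black|=4
Step 4: on WHITE (4,5): turn R to S, flip to black, move to (5,5). |black|=5
Step 5: on BLACK (5,5): turn L to E, flip to white, move to (5,6). |black|=4
Step 6: on WHITE (5,6): turn R to S, flip to black, move to (6,6). |black|=5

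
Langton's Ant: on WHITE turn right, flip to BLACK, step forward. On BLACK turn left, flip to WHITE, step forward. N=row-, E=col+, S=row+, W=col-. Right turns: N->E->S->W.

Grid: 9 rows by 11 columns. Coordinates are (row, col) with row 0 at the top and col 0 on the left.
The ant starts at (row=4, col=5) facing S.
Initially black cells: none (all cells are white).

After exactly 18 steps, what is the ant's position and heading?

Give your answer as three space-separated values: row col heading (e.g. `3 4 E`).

Answer: 3 6 N

Derivation:
Step 1: on WHITE (4,5): turn R to W, flip to black, move to (4,4). |black|=1
Step 2: on WHITE (4,4): turn R to N, flip to black, move to (3,4). |black|=2
Step 3: on WHITE (3,4): turn R to E, flip to black, move to (3,5). |black|=3
Step 4: on WHITE (3,5): turn R to S, flip to black, move to (4,5). |black|=4
Step 5: on BLACK (4,5): turn L to E, flip to white, move to (4,6). |black|=3
Step 6: on WHITE (4,6): turn R to S, flip to black, move to (5,6). |black|=4
Step 7: on WHITE (5,6): turn R to W, flip to black, move to (5,5). |black|=5
Step 8: on WHITE (5,5): turn R to N, flip to black, move to (4,5). |black|=6
Step 9: on WHITE (4,5): turn R to E, flip to black, move to (4,6). |black|=7
Step 10: on BLACK (4,6): turn L to N, flip to white, move to (3,6). |black|=6
Step 11: on WHITE (3,6): turn R to E, flip to black, move to (3,7). |black|=7
Step 12: on WHITE (3,7): turn R to S, flip to black, move to (4,7). |black|=8
Step 13: on WHITE (4,7): turn R to W, flip to black, move to (4,6). |black|=9
Step 14: on WHITE (4,6): turn R to N, flip to black, move to (3,6). |black|=10
Step 15: on BLACK (3,6): turn L to W, flip to white, move to (3,5). |black|=9
Step 16: on BLACK (3,5): turn L to S, flip to white, move to (4,5). |black|=8
Step 17: on BLACK (4,5): turn L to E, flip to white, move to (4,6). |black|=7
Step 18: on BLACK (4,6): turn L to N, flip to white, move to (3,6). |black|=6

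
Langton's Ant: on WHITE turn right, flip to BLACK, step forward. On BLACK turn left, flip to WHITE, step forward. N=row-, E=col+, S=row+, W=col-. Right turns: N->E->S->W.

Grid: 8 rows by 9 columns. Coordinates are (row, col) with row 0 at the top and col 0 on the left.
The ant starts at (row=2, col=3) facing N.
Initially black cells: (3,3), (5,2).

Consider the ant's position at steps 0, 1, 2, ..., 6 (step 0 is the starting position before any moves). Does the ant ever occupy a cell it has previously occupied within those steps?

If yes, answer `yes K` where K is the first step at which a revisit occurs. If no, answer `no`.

Answer: no

Derivation:
Step 1: on WHITE (2,3): turn R to E, flip to black, move to (2,4). |black|=3 — new cell
Step 2: on WHITE (2,4): turn R to S, flip to black, move to (3,4). |black|=4 — new cell
Step 3: on WHITE (3,4): turn R to W, flip to black, move to (3,3). |black|=5 — new cell
Step 4: on BLACK (3,3): turn L to S, flip to white, move to (4,3). |black|=4 — new cell
Step 5: on WHITE (4,3): turn R to W, flip to black, move to (4,2). |black|=5 — new cell
Step 6: on WHITE (4,2): turn R to N, flip to black, move to (3,2). |black|=6 — new cell
No revisit within 6 steps.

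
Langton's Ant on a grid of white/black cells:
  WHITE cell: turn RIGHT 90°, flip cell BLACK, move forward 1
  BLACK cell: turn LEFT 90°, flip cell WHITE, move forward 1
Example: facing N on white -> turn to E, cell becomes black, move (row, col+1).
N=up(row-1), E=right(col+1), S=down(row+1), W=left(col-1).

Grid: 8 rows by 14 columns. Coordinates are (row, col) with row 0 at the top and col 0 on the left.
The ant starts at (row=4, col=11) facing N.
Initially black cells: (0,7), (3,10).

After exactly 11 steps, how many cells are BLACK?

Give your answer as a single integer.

Step 1: on WHITE (4,11): turn R to E, flip to black, move to (4,12). |black|=3
Step 2: on WHITE (4,12): turn R to S, flip to black, move to (5,12). |black|=4
Step 3: on WHITE (5,12): turn R to W, flip to black, move to (5,11). |black|=5
Step 4: on WHITE (5,11): turn R to N, flip to black, move to (4,11). |black|=6
Step 5: on BLACK (4,11): turn L to W, flip to white, move to (4,10). |black|=5
Step 6: on WHITE (4,10): turn R to N, flip to black, move to (3,10). |black|=6
Step 7: on BLACK (3,10): turn L to W, flip to white, move to (3,9). |black|=5
Step 8: on WHITE (3,9): turn R to N, flip to black, move to (2,9). |black|=6
Step 9: on WHITE (2,9): turn R to E, flip to black, move to (2,10). |black|=7
Step 10: on WHITE (2,10): turn R to S, flip to black, move to (3,10). |black|=8
Step 11: on WHITE (3,10): turn R to W, flip to black, move to (3,9). |black|=9

Answer: 9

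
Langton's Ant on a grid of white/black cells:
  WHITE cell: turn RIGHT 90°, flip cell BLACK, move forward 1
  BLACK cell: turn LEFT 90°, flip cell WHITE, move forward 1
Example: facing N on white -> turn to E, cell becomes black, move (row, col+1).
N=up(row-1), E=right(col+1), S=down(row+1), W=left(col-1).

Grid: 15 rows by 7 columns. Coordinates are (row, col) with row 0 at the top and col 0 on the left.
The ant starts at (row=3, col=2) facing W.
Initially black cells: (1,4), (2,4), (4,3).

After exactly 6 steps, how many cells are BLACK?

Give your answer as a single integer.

Step 1: on WHITE (3,2): turn R to N, flip to black, move to (2,2). |black|=4
Step 2: on WHITE (2,2): turn R to E, flip to black, move to (2,3). |black|=5
Step 3: on WHITE (2,3): turn R to S, flip to black, move to (3,3). |black|=6
Step 4: on WHITE (3,3): turn R to W, flip to black, move to (3,2). |black|=7
Step 5: on BLACK (3,2): turn L to S, flip to white, move to (4,2). |black|=6
Step 6: on WHITE (4,2): turn R to W, flip to black, move to (4,1). |black|=7

Answer: 7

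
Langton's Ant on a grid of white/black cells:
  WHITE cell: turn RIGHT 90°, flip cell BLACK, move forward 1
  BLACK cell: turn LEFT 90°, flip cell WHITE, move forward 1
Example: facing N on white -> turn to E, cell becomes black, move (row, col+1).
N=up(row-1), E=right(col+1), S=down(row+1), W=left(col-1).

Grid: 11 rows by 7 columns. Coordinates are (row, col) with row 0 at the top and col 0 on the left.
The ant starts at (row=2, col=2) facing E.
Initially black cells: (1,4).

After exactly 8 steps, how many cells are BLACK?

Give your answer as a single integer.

Step 1: on WHITE (2,2): turn R to S, flip to black, move to (3,2). |black|=2
Step 2: on WHITE (3,2): turn R to W, flip to black, move to (3,1). |black|=3
Step 3: on WHITE (3,1): turn R to N, flip to black, move to (2,1). |black|=4
Step 4: on WHITE (2,1): turn R to E, flip to black, move to (2,2). |black|=5
Step 5: on BLACK (2,2): turn L to N, flip to white, move to (1,2). |black|=4
Step 6: on WHITE (1,2): turn R to E, flip to black, move to (1,3). |black|=5
Step 7: on WHITE (1,3): turn R to S, flip to black, move to (2,3). |black|=6
Step 8: on WHITE (2,3): turn R to W, flip to black, move to (2,2). |black|=7

Answer: 7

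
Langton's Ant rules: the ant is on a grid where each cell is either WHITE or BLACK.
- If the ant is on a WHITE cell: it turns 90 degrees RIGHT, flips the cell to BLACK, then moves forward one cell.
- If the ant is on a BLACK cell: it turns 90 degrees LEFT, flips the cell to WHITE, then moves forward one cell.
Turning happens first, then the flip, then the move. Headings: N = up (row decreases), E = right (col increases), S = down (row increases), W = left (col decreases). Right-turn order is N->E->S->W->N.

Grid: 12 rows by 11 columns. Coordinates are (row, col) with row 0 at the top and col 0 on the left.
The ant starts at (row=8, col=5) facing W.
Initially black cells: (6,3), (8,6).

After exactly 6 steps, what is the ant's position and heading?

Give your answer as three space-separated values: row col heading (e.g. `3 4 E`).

Answer: 9 6 W

Derivation:
Step 1: on WHITE (8,5): turn R to N, flip to black, move to (7,5). |black|=3
Step 2: on WHITE (7,5): turn R to E, flip to black, move to (7,6). |black|=4
Step 3: on WHITE (7,6): turn R to S, flip to black, move to (8,6). |black|=5
Step 4: on BLACK (8,6): turn L to E, flip to white, move to (8,7). |black|=4
Step 5: on WHITE (8,7): turn R to S, flip to black, move to (9,7). |black|=5
Step 6: on WHITE (9,7): turn R to W, flip to black, move to (9,6). |black|=6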